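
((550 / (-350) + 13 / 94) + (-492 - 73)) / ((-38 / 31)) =11554103 / 25004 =462.09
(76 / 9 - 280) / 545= -2444 / 4905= -0.50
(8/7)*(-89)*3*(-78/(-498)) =-27768/581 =-47.79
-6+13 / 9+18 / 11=-289 / 99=-2.92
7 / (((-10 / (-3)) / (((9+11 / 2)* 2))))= 60.90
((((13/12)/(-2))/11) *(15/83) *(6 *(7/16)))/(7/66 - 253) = 4095/44331296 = 0.00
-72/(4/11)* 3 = -594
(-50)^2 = 2500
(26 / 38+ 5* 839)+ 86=81352 / 19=4281.68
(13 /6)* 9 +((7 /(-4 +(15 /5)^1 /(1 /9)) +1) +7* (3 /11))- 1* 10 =6433 /506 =12.71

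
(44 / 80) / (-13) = -11 / 260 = -0.04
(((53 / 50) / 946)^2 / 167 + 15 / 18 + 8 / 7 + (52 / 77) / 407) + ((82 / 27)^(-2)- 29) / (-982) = 68709522461318201179 / 34230318253444830000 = 2.01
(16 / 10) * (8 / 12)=16 / 15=1.07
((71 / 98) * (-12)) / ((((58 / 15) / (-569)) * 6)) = 605985 / 2842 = 213.22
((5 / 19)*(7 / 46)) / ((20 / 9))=63 / 3496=0.02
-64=-64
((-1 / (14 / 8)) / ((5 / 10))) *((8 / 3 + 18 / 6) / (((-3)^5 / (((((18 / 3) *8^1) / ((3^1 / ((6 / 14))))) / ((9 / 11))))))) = 23936 / 107163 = 0.22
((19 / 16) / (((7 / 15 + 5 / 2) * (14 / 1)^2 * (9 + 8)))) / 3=95 / 2372384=0.00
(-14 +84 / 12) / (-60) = 7 / 60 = 0.12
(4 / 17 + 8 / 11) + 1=367 / 187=1.96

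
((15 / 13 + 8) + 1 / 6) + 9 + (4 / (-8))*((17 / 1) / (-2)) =3521 / 156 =22.57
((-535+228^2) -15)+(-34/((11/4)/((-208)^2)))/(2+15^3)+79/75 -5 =142844121538/2786025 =51271.66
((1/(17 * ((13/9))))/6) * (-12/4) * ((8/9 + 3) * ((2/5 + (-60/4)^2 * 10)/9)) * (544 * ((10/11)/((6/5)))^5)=-12306875000000/4578840981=-2687.77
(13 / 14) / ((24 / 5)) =65 / 336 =0.19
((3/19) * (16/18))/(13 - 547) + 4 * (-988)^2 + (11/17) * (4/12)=1010203672183/258723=3904576.22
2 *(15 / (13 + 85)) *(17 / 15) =17 / 49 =0.35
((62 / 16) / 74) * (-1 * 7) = -0.37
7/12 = 0.58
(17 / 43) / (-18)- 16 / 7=-2.31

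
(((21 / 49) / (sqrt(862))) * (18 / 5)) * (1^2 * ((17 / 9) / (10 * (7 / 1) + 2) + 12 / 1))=0.63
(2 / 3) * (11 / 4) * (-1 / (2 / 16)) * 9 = -132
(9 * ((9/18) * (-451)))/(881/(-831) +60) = -3373029/97958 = -34.43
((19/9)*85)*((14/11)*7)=158270/99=1598.69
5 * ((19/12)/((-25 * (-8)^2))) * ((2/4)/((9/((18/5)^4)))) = -4617/100000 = -0.05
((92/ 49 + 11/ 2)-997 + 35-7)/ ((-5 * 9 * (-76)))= -10471/ 37240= -0.28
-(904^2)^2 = -667841990656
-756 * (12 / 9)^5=-28672 / 9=-3185.78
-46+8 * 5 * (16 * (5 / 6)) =1462 / 3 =487.33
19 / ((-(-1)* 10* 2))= 19 / 20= 0.95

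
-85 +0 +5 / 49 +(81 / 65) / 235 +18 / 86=-2725485058 / 32184425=-84.68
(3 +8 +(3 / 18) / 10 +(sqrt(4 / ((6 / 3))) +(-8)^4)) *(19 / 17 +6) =121 *sqrt(2) / 17 +29816941 / 1020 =29242.36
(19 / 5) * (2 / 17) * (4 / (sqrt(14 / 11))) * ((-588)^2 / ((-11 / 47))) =-176428224 * sqrt(154) / 935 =-2341622.12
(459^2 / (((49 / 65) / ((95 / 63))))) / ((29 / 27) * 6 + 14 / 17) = 22116237975 / 381416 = 57984.56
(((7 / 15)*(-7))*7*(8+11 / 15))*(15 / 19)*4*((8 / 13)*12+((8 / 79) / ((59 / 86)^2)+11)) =-2390217944548 / 203774259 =-11729.73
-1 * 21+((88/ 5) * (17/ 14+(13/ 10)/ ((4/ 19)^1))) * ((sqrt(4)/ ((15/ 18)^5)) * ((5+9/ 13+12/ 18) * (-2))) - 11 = -58746897376/ 7109375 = -8263.30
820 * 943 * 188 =145372880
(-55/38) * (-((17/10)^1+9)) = 1177/76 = 15.49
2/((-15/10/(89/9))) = -356/27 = -13.19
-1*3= -3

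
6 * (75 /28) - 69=-741 /14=-52.93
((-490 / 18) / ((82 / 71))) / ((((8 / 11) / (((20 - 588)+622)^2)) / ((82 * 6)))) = -46496835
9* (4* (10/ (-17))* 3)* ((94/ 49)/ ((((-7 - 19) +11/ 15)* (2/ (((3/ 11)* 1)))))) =2284200/ 3472777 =0.66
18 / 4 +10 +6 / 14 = 209 / 14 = 14.93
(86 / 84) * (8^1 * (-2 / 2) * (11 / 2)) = -45.05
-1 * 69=-69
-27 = -27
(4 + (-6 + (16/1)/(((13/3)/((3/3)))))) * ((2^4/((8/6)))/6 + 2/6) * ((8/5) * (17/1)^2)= 356048/195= 1825.89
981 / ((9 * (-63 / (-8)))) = 872 / 63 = 13.84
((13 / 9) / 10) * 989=12857 / 90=142.86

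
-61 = -61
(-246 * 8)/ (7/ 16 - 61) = 32.50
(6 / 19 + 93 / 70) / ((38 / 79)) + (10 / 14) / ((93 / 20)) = 16789889 / 4700220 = 3.57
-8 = -8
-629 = -629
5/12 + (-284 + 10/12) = -1131/4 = -282.75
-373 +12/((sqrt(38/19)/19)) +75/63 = -7808/21 +114 * sqrt(2) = -210.59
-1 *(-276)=276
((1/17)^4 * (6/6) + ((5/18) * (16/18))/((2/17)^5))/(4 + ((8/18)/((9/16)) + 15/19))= 11265848279527/5737558616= 1963.53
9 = 9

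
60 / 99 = 20 / 33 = 0.61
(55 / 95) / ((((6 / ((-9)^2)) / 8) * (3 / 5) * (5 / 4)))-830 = -14186 / 19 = -746.63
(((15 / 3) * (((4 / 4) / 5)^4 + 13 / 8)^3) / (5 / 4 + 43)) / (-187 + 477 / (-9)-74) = -179320962879 / 115787500000000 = -0.00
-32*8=-256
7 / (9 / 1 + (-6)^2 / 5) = 35 / 81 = 0.43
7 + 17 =24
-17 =-17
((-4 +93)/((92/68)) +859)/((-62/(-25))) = 265875/713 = 372.90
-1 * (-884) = 884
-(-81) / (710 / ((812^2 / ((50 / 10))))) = 26703432 / 1775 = 15044.19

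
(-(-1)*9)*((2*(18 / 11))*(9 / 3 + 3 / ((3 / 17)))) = 6480 / 11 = 589.09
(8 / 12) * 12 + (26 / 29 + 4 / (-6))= 716 / 87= 8.23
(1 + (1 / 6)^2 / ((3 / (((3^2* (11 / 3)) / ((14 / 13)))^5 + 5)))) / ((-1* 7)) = -14530758247261 / 406594944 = -35737.68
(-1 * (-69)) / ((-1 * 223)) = -69 / 223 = -0.31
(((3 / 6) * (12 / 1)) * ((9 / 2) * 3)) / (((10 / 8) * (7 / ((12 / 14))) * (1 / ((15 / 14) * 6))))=17496 / 343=51.01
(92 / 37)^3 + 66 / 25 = 22810298 / 1266325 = 18.01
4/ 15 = 0.27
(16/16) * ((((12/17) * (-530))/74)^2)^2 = 102260633760000/156531800881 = 653.29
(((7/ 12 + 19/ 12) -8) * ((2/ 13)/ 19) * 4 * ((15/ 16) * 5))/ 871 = -875/ 860548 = -0.00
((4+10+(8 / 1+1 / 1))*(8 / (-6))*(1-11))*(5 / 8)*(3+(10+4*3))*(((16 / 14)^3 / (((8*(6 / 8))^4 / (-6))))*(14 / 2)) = -920000 / 3969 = -231.80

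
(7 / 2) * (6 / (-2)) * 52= -546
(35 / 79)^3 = 42875 / 493039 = 0.09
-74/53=-1.40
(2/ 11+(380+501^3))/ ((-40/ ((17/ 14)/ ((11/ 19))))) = -63828061977/ 9680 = -6593808.06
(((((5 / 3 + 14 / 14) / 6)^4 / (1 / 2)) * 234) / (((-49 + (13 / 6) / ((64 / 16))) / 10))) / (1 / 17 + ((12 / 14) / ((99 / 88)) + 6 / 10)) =-79206400 / 29862351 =-2.65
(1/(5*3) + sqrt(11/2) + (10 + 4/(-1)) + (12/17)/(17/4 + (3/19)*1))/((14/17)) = 17*sqrt(22)/28 + 21277/2814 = 10.41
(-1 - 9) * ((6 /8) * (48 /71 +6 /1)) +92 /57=-196103 /4047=-48.46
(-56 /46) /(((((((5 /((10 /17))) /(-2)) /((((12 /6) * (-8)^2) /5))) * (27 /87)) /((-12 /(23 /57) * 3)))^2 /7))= -2246268583673856 /87906575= -25552907.55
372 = 372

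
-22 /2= -11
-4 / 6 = -2 / 3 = -0.67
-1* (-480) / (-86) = -240 / 43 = -5.58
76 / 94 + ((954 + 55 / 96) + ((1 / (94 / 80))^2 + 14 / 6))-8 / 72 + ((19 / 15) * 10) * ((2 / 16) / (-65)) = 39628230461 / 41352480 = 958.30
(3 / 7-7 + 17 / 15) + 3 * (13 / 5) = 248 / 105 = 2.36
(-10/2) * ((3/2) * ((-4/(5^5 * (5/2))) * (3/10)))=0.00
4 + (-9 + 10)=5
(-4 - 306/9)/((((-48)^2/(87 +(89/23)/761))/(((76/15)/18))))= -54974885/136103328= -0.40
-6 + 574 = 568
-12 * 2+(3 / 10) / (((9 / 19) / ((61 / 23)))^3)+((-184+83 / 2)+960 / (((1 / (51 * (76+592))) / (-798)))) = -385816281379165543 / 14782905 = -26098813553.84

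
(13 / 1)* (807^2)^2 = 5513628380013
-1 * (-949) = 949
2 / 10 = 1 / 5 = 0.20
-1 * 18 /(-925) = 18 /925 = 0.02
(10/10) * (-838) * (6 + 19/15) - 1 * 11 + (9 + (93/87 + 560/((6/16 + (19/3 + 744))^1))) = -47727006091/7837395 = -6089.65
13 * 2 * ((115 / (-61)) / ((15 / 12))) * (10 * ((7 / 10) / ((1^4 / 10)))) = -167440 / 61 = -2744.92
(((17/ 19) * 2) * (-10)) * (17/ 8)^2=-24565/ 304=-80.81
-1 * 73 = -73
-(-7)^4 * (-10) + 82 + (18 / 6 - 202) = 23893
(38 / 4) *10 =95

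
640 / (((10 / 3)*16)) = 12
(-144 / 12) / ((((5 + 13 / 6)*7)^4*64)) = -243 / 8208541201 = -0.00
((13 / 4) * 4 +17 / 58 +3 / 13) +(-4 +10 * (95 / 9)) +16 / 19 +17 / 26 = 7515265 / 64467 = 116.58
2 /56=1 /28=0.04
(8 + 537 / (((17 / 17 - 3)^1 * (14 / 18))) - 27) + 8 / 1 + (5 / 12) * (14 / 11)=-82163 / 231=-355.68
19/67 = 0.28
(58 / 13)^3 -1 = 192915 / 2197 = 87.81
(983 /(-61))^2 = 966289 /3721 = 259.69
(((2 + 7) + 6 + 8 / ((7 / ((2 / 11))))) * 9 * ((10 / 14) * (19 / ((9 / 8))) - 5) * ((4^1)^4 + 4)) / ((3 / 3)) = 135484700 / 539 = 251363.08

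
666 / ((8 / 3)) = 999 / 4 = 249.75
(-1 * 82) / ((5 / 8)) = -656 / 5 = -131.20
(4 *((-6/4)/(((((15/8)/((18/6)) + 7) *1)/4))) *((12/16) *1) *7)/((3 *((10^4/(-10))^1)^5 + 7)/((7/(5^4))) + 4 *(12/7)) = 7056/114374999999999730197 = 0.00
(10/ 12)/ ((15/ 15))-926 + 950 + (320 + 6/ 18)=2071/ 6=345.17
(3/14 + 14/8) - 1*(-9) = 307/28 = 10.96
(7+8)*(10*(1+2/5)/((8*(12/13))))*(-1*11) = -5005/16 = -312.81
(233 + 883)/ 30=186/ 5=37.20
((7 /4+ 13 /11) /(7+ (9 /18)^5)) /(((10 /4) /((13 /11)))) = 8944 /45375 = 0.20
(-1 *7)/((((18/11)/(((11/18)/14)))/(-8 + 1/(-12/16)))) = 847/486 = 1.74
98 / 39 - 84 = -3178 / 39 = -81.49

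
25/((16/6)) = 75/8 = 9.38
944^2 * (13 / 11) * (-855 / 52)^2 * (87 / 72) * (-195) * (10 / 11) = -7379624272500 / 121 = -60988630351.24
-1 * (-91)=91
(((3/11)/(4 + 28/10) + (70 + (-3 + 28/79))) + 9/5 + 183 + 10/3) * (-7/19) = -792731779/8420610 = -94.14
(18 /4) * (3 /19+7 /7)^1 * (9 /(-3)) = -297 /19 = -15.63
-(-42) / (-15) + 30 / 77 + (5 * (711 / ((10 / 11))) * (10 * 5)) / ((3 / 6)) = 150553322 / 385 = 391047.59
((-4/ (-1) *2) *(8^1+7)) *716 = 85920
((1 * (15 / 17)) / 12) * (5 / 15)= 0.02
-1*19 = -19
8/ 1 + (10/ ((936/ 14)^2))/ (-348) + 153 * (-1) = -5525975765/ 38110176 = -145.00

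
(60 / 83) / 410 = 0.00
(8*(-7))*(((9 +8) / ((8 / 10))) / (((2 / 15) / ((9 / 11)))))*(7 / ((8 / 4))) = -562275 / 22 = -25557.95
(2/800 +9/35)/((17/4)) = 727/11900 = 0.06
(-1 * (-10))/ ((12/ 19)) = 95/ 6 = 15.83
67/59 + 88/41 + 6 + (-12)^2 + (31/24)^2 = 154.95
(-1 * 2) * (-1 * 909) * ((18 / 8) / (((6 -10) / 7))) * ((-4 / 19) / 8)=57267 / 304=188.38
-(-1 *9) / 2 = 9 / 2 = 4.50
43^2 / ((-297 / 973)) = -1799077 / 297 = -6057.50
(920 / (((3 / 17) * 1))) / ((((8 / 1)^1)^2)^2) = 1955 / 1536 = 1.27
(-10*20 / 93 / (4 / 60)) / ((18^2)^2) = -125 / 406782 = -0.00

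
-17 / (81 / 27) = -17 / 3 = -5.67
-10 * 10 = -100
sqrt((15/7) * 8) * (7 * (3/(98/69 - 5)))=-414 * sqrt(210)/247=-24.29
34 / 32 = 17 / 16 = 1.06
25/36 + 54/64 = 443/288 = 1.54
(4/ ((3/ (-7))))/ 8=-7/ 6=-1.17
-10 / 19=-0.53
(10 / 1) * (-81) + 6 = -804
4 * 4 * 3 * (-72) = -3456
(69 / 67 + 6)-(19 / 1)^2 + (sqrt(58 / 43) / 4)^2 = -353.89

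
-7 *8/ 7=-8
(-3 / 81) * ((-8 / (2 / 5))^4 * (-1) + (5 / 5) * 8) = 159992 / 27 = 5925.63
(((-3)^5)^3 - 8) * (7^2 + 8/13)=-9255050175/13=-711926936.54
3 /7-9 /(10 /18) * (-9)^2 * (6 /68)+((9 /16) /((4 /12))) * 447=6082887 /9520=638.96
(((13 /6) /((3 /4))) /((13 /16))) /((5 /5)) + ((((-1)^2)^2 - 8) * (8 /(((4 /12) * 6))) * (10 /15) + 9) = -55 /9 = -6.11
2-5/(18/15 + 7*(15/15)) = 1.39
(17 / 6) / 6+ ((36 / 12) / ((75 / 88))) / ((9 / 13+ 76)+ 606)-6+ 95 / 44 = -147764113 / 43931250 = -3.36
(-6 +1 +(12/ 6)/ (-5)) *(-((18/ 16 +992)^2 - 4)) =5325983.63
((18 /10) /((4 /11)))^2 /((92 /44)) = 107811 /9200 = 11.72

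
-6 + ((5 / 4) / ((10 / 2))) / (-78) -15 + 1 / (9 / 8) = -18827 / 936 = -20.11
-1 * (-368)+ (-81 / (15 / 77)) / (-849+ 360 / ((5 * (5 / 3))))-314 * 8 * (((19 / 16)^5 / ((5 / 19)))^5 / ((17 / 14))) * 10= -20009336105676681535440686861843898772288221 / 16625534727602657091895238328320000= -1203530378.63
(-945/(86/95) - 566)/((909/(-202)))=138451/387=357.75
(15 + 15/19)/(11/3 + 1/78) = 23400/5453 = 4.29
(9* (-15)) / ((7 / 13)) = -1755 / 7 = -250.71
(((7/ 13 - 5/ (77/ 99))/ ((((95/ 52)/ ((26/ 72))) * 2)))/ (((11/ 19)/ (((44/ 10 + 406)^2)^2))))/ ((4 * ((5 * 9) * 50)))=-95326262598528/ 30078125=-3169288.73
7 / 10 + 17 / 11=247 / 110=2.25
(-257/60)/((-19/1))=257/1140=0.23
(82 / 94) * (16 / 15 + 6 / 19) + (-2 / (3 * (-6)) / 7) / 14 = 4753741 / 3938130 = 1.21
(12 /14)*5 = 30 /7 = 4.29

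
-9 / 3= -3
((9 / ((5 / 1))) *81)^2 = 531441 / 25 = 21257.64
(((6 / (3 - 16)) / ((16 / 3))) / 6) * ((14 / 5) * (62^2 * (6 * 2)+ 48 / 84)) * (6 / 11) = -145305 / 143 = -1016.12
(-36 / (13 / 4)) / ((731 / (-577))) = 83088 / 9503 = 8.74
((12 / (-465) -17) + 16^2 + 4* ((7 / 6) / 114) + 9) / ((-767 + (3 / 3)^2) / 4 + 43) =-13147282 / 7871985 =-1.67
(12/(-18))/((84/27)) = -3/14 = -0.21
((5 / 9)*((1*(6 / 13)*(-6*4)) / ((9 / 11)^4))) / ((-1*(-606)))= -585640 / 25843779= -0.02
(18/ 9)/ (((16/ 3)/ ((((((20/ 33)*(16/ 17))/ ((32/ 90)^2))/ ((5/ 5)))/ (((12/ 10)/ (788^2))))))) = 654901875/ 748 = 875537.27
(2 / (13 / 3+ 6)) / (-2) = -3 / 31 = -0.10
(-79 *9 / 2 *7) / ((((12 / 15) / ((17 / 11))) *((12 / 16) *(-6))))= 47005 / 44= 1068.30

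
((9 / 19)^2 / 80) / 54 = 3 / 57760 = 0.00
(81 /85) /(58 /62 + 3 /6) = 5022 /7565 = 0.66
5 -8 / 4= 3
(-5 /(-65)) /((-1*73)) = -1 /949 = -0.00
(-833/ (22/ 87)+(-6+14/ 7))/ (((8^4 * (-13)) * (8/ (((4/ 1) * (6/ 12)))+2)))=72559/ 7028736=0.01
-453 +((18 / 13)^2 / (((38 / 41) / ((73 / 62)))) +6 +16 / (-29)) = -1284912082 / 2886689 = -445.12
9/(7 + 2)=1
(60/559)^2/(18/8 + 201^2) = 1600/5611221317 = 0.00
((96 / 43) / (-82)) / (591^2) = -0.00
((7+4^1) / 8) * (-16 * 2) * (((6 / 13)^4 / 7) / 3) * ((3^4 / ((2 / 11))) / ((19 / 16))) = -135489024 / 3798613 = -35.67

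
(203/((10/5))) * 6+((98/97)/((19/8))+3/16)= 609.61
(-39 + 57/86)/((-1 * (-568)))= -3297/48848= -0.07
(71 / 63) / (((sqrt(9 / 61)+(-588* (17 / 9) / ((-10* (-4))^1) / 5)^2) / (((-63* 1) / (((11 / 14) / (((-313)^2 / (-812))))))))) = 3312221592948423750 / 9367703710792339 - 5282059865625000* sqrt(61) / 9367703710792339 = 349.17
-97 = -97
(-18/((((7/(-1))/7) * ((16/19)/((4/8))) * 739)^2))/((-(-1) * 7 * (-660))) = 0.00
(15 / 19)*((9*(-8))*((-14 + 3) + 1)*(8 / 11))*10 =864000 / 209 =4133.97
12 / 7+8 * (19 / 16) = 157 / 14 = 11.21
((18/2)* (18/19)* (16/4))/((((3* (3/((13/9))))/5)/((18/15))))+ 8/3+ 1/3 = 681/19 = 35.84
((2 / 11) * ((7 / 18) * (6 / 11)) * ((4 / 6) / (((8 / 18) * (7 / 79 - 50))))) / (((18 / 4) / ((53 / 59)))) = -58618 / 253341693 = -0.00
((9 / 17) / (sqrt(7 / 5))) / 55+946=9 * sqrt(35) / 6545+946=946.01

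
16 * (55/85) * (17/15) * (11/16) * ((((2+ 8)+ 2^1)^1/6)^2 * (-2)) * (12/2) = -1936/5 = -387.20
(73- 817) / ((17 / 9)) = -6696 / 17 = -393.88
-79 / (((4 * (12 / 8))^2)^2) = -79 / 1296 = -0.06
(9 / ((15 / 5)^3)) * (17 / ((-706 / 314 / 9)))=-22.68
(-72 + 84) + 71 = 83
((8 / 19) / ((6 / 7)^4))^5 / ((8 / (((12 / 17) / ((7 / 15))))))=56994475926865715 / 1043709136106943168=0.05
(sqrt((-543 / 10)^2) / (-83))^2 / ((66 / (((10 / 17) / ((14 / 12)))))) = 294849 / 90177010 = 0.00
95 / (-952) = -95 / 952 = -0.10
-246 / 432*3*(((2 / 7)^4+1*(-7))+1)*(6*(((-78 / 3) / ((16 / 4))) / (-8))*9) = 449.22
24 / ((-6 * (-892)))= 1 / 223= 0.00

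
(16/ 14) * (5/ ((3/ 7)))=13.33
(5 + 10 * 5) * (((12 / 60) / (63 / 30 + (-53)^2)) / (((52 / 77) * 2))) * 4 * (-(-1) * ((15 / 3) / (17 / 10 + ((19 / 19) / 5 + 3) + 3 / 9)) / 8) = 0.00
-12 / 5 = -2.40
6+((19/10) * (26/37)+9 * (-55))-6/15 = -90292/185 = -488.06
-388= -388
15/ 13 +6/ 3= 41/ 13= 3.15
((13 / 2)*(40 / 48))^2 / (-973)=-4225 / 140112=-0.03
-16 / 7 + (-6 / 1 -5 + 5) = -58 / 7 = -8.29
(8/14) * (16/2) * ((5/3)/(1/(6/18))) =160/63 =2.54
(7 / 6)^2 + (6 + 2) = 337 / 36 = 9.36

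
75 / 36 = 25 / 12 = 2.08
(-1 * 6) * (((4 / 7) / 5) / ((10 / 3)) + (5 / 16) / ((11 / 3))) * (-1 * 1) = 11043 / 15400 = 0.72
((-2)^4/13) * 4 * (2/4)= 32/13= 2.46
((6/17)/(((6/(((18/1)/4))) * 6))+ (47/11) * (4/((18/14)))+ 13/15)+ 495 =17139797/33660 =509.20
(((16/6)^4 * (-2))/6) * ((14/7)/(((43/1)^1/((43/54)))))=-0.62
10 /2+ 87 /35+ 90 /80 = 2411 /280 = 8.61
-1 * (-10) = 10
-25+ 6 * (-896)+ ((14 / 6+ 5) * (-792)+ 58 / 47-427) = -546834 / 47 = -11634.77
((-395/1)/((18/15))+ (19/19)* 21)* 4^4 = -236672/3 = -78890.67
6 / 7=0.86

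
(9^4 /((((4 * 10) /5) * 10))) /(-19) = -6561 /1520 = -4.32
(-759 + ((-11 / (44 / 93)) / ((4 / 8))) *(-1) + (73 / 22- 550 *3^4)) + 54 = -497257 / 11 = -45205.18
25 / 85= 5 / 17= 0.29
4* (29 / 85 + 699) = 237776 / 85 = 2797.36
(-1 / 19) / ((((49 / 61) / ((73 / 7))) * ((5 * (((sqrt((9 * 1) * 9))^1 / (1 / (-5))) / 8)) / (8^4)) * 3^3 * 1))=145915904 / 39590775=3.69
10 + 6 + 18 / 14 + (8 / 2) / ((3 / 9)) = 205 / 7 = 29.29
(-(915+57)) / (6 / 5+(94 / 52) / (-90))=-2274480 / 2761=-823.79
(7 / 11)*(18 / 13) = 126 / 143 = 0.88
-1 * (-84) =84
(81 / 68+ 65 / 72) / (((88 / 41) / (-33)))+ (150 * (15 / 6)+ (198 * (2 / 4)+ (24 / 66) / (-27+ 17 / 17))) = 206207051 / 466752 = 441.79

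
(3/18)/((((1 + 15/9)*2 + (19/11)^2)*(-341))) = -11/187178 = -0.00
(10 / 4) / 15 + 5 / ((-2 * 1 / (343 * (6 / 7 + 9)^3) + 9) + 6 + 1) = 3777853 / 7884213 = 0.48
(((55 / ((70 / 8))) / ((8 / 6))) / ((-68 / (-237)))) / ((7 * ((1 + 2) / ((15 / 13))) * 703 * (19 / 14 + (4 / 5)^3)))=4888125 / 7114693222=0.00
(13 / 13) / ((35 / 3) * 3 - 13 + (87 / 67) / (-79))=5293 / 116359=0.05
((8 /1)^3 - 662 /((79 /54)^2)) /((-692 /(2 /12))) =-158125 /3239079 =-0.05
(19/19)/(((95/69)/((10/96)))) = 23/304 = 0.08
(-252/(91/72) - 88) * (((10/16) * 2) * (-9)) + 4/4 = 42043/13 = 3234.08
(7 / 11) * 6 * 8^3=21504 / 11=1954.91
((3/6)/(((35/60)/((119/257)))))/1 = 102/257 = 0.40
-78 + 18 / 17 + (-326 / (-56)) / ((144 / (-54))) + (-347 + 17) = -1557945 / 3808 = -409.12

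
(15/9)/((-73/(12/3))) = -20/219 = -0.09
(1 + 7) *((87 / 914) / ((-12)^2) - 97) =-4255555 / 5484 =-775.99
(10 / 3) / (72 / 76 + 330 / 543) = 17195 / 8022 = 2.14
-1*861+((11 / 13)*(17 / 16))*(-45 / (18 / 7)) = -364721 / 416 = -876.73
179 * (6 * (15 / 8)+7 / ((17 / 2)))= 146959 / 68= 2161.16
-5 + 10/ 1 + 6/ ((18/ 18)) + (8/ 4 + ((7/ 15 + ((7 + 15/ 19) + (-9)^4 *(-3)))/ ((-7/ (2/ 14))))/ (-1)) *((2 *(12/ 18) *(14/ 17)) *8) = -355960613/ 101745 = -3498.56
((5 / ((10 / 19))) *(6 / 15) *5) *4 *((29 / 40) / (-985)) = -551 / 9850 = -0.06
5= 5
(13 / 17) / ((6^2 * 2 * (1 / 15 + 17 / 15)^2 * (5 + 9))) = 325 / 616896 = 0.00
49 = 49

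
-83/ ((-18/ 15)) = 415/ 6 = 69.17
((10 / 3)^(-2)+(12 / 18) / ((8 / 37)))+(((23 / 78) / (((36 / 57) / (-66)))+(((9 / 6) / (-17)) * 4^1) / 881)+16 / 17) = -519851541 / 19470100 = -26.70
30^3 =27000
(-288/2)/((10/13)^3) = -39546/125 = -316.37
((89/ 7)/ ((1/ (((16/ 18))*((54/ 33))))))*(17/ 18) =12104/ 693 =17.47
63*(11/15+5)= 361.20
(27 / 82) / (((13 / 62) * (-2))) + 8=7691 / 1066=7.21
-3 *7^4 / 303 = -2401 / 101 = -23.77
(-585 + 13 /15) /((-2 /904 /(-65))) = -51485512 /3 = -17161837.33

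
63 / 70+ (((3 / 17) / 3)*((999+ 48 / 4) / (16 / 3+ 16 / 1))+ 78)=444381 / 5440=81.69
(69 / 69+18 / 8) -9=-23 / 4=-5.75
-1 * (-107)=107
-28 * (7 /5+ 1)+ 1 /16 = -5371 /80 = -67.14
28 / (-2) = -14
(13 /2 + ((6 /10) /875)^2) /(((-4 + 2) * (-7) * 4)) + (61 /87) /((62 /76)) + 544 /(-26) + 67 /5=-492125722728277 /75162018750000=-6.55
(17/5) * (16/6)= 136/15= 9.07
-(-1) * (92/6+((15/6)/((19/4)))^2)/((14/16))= 135248/7581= 17.84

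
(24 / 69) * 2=16 / 23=0.70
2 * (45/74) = 45/37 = 1.22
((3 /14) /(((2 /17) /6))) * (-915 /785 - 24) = -604503 /2198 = -275.02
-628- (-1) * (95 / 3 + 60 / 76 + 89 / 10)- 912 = -854227 / 570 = -1498.64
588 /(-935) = -588 /935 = -0.63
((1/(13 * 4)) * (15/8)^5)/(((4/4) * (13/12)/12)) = 6834375/1384448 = 4.94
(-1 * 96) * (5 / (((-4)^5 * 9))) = 5 / 96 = 0.05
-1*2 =-2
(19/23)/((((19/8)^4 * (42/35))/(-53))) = -542720/473271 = -1.15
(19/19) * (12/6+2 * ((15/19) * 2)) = 98/19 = 5.16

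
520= 520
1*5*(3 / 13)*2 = 30 / 13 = 2.31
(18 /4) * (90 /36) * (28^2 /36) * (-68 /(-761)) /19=16660 /14459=1.15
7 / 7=1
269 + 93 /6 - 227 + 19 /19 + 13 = 143 /2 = 71.50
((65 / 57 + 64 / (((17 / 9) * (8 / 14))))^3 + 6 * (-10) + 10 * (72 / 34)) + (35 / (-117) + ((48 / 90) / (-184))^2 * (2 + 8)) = 6904265730091105736 / 31285302591465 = 220687.20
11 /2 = 5.50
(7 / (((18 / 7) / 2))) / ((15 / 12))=196 / 45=4.36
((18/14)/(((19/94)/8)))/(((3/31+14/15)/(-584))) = -1837918080/63707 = -28849.55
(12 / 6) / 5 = 2 / 5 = 0.40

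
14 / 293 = 0.05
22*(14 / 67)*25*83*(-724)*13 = -6015209200 / 67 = -89779241.79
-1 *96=-96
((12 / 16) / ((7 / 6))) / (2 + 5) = 0.09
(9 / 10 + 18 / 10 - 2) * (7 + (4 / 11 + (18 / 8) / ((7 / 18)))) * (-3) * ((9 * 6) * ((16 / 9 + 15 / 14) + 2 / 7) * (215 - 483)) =96464925 / 77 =1252791.23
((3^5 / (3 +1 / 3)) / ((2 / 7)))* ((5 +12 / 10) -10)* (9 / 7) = -124659 / 100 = -1246.59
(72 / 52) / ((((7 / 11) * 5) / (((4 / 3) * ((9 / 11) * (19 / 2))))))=2052 / 455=4.51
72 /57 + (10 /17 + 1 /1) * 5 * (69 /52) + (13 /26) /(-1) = 189803 /16796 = 11.30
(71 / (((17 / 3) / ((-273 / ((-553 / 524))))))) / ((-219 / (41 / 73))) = -59489196 / 7156847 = -8.31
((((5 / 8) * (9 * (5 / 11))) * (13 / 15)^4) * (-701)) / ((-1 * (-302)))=-20021261 / 5979600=-3.35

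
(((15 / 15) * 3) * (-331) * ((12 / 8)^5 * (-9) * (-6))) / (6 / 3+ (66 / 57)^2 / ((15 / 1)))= -194886.43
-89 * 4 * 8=-2848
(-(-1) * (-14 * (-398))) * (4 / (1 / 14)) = 312032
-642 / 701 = -0.92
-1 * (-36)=36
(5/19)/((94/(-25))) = -125/1786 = -0.07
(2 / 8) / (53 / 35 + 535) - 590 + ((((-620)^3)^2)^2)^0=-44240933 / 75112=-589.00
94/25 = 3.76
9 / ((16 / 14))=63 / 8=7.88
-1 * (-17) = 17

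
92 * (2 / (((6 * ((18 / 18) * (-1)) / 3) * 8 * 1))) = -23 / 2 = -11.50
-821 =-821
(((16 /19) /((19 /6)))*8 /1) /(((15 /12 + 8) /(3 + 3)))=18432 /13357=1.38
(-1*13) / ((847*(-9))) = 0.00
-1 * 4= -4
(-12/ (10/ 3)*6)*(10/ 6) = -36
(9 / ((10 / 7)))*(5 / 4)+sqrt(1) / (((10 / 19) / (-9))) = -369 / 40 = -9.22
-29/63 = -0.46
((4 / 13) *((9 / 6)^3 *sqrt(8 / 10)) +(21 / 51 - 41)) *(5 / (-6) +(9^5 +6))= -40747375 / 17 +637785 *sqrt(5) / 26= -2342053.23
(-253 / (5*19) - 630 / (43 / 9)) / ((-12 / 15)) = 168.15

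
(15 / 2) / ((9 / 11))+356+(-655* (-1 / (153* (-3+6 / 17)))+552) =148319 / 162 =915.55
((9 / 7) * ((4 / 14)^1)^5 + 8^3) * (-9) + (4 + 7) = -4597.02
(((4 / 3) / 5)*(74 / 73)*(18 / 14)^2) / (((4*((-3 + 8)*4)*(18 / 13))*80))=1443 / 28616000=0.00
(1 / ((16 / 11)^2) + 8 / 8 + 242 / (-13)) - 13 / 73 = -4207987 / 242944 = -17.32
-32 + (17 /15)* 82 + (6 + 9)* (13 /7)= 9323 /105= 88.79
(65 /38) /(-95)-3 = -2179 /722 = -3.02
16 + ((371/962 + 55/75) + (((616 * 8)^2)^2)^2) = 5019170217244618159319515901707507/14430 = 347828843883895922336764800000.00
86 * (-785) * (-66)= 4455660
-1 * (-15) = 15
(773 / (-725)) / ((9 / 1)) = -773 / 6525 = -0.12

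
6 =6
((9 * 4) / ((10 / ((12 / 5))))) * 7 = 1512 / 25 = 60.48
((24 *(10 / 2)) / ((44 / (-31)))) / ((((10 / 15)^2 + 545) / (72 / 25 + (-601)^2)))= -15116382378 / 269995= -55987.64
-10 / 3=-3.33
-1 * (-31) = 31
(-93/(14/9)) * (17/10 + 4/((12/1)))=-17019/140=-121.56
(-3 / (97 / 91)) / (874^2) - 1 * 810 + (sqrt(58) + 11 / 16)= -801.70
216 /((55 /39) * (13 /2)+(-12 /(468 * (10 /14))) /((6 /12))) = 84240 /3547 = 23.75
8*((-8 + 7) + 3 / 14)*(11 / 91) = -484 / 637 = -0.76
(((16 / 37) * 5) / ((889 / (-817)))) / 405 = -13072 / 2664333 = -0.00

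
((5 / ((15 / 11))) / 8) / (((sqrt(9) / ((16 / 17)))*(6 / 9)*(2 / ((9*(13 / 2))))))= 429 / 68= 6.31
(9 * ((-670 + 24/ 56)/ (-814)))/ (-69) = -14061/ 131054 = -0.11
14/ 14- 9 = -8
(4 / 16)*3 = 3 / 4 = 0.75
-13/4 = -3.25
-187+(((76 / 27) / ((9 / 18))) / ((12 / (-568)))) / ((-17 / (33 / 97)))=-8088377 / 44523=-181.67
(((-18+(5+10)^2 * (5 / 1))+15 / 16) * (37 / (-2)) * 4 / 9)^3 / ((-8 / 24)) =10450742380242137 / 4608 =2267956245712.27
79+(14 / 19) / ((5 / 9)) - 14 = 6301 / 95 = 66.33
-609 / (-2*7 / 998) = 43413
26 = 26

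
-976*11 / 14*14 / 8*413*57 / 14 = -2256573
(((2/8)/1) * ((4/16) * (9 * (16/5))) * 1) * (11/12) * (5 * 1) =33/4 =8.25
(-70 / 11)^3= -343000 / 1331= -257.70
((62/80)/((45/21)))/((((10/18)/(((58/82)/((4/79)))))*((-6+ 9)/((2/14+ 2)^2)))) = 639189/45920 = 13.92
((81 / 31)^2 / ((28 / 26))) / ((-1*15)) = -28431 / 67270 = -0.42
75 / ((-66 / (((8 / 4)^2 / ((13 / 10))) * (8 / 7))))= -4000 / 1001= -4.00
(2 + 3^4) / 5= 83 / 5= 16.60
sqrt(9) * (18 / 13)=4.15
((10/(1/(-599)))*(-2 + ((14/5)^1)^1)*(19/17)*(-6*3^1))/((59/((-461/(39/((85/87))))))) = -419731280/22243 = -18870.26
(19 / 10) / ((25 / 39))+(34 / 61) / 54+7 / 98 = 4389307 / 1441125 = 3.05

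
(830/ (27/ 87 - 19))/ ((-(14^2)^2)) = 12035/ 10410736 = 0.00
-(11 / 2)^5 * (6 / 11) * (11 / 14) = -483153 / 224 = -2156.93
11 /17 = 0.65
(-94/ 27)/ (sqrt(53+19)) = -47 * sqrt(2)/ 162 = -0.41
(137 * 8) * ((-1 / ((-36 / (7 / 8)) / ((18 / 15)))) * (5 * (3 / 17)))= 28.21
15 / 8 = 1.88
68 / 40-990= -9883 / 10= -988.30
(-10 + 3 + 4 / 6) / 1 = -19 / 3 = -6.33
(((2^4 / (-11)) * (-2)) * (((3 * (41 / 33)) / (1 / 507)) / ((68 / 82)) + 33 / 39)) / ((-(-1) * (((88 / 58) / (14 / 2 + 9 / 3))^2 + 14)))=1864258997000 / 3942077997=472.91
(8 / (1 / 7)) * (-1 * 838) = -46928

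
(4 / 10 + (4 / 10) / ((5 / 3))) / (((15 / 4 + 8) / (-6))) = -384 / 1175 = -0.33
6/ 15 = 0.40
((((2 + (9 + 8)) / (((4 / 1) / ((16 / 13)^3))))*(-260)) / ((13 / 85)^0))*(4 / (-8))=194560 / 169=1151.24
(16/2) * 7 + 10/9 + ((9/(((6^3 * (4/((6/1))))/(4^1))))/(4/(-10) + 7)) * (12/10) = 11317/198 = 57.16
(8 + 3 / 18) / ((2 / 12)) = 49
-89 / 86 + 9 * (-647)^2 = 324003277 / 86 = 3767479.97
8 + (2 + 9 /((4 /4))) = 19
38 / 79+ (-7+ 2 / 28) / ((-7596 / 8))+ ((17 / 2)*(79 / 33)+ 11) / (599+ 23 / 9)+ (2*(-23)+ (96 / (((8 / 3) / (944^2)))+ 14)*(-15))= -60190646391662678191 / 125080908876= -481213695.46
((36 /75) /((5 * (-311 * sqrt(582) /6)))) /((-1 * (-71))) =-12 * sqrt(582) /267732125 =-0.00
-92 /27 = -3.41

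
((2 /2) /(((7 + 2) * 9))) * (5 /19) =5 /1539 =0.00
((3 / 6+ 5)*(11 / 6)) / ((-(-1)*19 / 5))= 605 / 228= 2.65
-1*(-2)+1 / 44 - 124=-5367 / 44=-121.98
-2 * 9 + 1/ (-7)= -127/ 7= -18.14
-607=-607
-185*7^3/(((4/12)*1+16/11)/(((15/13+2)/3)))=-28618205/767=-37311.87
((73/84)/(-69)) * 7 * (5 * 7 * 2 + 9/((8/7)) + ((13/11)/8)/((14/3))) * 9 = -7006613/113344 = -61.82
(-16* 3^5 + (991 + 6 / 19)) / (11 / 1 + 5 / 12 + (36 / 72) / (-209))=-7264884 / 28627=-253.78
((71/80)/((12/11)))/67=0.01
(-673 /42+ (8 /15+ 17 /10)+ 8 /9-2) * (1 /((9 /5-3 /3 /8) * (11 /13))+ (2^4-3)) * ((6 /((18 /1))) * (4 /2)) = -4515628 /33165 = -136.16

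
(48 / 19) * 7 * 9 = 3024 / 19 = 159.16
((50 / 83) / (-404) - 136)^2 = 5199316600401 / 281098756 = 18496.41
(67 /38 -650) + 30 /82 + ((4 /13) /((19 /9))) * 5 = -13107219 /20254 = -647.14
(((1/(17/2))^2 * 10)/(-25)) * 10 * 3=-48/289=-0.17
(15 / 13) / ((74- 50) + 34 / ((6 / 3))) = 15 / 533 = 0.03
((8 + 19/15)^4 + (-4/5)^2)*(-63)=-2613334087/5625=-464592.73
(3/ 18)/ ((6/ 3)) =1/ 12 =0.08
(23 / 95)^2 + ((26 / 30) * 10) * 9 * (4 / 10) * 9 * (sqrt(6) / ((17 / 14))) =566.50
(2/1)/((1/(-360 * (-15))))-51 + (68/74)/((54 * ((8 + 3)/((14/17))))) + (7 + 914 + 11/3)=128281937/10989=11673.67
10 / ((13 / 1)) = 10 / 13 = 0.77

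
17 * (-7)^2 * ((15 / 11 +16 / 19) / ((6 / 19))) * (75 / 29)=9600325 / 638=15047.53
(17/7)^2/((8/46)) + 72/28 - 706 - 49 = -140829/196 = -718.52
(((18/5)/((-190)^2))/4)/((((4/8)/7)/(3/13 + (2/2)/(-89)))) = 8001/104419250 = 0.00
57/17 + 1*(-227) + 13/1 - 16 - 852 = -18337/17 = -1078.65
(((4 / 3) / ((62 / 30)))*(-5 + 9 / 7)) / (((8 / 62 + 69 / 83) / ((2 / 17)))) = -86320 / 294049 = -0.29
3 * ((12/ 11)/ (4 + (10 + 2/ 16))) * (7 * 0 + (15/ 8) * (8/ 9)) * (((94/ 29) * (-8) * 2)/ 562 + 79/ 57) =96145120/ 192454933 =0.50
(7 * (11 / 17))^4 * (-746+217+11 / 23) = -222448.80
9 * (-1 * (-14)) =126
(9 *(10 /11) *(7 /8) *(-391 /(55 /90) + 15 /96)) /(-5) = 14185143 /15488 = 915.88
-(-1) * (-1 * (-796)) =796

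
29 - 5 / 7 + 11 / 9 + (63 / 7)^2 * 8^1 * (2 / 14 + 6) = 4010.08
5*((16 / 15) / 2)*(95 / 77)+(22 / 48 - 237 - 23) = -157851 / 616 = -256.25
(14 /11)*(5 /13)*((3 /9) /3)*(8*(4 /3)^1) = 2240 /3861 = 0.58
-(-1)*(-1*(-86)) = 86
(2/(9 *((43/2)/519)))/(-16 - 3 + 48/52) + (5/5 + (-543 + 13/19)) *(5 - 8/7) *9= -75766111793/4031895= -18791.69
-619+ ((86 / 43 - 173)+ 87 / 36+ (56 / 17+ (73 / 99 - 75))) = -5779771 / 6732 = -858.55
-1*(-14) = 14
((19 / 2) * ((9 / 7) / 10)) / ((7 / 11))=1881 / 980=1.92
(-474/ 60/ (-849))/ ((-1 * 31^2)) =-79/ 8158890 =-0.00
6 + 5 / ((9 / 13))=119 / 9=13.22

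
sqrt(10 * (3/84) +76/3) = sqrt(45318)/42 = 5.07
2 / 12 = 1 / 6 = 0.17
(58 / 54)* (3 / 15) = 29 / 135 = 0.21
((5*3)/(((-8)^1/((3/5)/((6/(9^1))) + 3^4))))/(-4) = 2457/64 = 38.39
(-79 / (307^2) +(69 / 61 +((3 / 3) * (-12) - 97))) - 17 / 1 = -717899452 / 5749189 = -124.87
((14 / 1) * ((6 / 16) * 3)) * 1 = 63 / 4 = 15.75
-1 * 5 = -5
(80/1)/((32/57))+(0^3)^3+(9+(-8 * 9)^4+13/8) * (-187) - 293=-40203305675/8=-5025413209.38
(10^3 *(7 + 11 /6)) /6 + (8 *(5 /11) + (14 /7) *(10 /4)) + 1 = 146704 /99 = 1481.86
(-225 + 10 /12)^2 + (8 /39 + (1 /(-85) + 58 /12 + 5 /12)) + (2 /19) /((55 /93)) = 208916007337 /4157010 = 50256.32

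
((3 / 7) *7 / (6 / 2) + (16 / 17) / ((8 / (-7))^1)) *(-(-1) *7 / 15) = 7 / 85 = 0.08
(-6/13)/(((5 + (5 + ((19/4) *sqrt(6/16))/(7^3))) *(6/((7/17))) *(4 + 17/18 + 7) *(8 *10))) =-237180384/71553129149255 + 410571 *sqrt(6)/357765645746275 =-0.00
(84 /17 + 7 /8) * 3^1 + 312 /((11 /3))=153399 /1496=102.54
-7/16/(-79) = 7/1264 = 0.01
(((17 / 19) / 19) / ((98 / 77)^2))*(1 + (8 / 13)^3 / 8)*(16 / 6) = 69938 / 876603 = 0.08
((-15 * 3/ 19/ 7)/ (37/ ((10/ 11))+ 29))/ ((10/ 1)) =-45/ 92701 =-0.00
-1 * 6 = -6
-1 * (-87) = 87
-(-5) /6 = 0.83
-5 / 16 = -0.31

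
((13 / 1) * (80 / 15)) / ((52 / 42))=56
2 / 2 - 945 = -944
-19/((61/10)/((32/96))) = -190/183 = -1.04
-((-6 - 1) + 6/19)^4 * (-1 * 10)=2601446410/130321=19961.84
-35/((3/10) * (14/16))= -400/3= -133.33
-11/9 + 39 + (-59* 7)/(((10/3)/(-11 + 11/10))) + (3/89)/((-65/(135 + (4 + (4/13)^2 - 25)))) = 222496169537/175979700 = 1264.33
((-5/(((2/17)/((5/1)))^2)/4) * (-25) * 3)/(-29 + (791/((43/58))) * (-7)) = -22.59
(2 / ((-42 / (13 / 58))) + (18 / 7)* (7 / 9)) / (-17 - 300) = -2423 / 386106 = -0.01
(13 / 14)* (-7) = -13 / 2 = -6.50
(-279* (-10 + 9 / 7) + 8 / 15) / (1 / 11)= 26750.01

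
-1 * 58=-58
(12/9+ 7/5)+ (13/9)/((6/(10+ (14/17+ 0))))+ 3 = 8.34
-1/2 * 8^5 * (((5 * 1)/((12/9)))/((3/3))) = -61440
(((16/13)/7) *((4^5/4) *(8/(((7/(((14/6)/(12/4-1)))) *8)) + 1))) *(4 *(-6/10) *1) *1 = -8192/65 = -126.03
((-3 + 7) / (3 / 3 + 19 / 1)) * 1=1 / 5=0.20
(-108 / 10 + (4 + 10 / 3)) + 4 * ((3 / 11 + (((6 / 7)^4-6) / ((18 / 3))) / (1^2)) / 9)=-4456756 / 1188495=-3.75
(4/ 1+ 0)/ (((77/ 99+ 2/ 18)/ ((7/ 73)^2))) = 0.04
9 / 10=0.90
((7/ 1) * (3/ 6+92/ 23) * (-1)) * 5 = -315/ 2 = -157.50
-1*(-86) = 86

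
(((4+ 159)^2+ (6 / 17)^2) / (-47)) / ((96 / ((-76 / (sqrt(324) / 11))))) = 1604801693 / 5867856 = 273.49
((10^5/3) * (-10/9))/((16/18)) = -125000/3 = -41666.67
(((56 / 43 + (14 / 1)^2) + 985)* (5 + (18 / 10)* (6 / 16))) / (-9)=-11540453 / 15480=-745.51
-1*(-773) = 773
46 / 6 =23 / 3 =7.67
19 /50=0.38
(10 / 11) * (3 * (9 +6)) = 450 / 11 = 40.91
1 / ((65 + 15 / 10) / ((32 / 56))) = 8 / 931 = 0.01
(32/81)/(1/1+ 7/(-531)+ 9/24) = 15104/52065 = 0.29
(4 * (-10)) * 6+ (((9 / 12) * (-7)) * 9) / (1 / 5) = -1905 / 4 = -476.25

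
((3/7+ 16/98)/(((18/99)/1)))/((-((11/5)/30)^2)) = -326250/539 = -605.29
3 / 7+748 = 5239 / 7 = 748.43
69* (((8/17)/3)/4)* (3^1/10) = 69/85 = 0.81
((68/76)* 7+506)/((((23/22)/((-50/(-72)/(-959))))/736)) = -42825200/163989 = -261.15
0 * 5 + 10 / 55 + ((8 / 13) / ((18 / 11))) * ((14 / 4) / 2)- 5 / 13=586 / 1287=0.46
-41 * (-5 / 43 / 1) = 205 / 43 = 4.77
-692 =-692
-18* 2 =-36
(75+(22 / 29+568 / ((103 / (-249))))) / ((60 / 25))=-19376185 / 35844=-540.57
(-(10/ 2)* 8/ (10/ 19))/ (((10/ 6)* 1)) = -228/ 5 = -45.60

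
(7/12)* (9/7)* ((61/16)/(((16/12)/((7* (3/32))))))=11529/8192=1.41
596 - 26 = 570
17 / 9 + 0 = 17 / 9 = 1.89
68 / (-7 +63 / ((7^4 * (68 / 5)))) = -1586032 / 163223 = -9.72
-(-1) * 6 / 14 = 3 / 7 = 0.43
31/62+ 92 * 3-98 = 357/2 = 178.50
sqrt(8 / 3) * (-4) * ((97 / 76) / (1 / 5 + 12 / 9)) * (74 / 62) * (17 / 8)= -305065 * sqrt(6) / 54188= -13.79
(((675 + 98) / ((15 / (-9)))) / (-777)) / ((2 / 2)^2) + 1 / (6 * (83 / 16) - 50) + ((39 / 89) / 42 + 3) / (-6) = 8811499 / 208842060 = 0.04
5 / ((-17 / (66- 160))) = 27.65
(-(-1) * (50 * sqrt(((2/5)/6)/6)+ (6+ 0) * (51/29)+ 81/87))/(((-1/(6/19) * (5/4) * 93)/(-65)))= 520 * sqrt(10)/1767+ 34632/17081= 2.96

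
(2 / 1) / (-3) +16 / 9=10 / 9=1.11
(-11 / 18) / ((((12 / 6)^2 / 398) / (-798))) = 291137 / 6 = 48522.83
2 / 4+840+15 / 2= 848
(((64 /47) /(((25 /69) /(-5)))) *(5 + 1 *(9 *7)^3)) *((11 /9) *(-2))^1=8097683968 /705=11486076.55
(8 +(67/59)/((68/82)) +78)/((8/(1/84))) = 58421/449344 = 0.13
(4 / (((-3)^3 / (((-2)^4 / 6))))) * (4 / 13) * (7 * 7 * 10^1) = -62720 / 1053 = -59.56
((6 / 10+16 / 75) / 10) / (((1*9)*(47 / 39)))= 793 / 105750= 0.01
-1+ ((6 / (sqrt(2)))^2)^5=1889567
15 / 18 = 5 / 6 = 0.83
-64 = -64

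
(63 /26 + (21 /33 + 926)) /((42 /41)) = 10894151 /12012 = 906.94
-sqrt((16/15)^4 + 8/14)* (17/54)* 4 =-68* sqrt(1157191)/42525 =-1.72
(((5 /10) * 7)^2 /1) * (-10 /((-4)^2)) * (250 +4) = -31115 /16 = -1944.69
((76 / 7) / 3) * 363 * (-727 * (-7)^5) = 16051866292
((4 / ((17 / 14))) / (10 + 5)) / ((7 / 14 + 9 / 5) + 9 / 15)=112 / 1479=0.08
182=182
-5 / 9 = -0.56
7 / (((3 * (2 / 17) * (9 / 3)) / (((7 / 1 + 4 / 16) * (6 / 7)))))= 493 / 12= 41.08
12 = 12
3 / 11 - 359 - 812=-12878 / 11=-1170.73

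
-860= -860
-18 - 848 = -866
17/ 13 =1.31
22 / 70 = 11 / 35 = 0.31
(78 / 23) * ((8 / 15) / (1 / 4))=832 / 115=7.23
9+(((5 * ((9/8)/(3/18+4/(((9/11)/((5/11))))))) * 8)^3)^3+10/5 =150094635302527639731305273/502592611936843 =298640751450.98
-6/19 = -0.32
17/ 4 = 4.25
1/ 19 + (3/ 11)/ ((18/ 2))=52/ 627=0.08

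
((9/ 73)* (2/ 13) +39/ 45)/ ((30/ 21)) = 88249/ 142350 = 0.62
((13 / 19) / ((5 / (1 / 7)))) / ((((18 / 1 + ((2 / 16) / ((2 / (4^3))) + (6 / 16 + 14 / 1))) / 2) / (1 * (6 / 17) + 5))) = 0.01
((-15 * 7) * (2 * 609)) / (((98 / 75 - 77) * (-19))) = -1370250 / 15409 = -88.93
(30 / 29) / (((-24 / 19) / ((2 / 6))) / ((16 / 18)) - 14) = -570 / 10063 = -0.06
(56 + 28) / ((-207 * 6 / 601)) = -8414 / 207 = -40.65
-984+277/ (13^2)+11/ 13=-165876/ 169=-981.51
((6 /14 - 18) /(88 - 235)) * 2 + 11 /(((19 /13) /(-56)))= -2745186 /6517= -421.23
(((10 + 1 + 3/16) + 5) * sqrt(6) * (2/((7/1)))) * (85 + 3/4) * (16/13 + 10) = 10910.16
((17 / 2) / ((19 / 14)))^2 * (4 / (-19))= -8.26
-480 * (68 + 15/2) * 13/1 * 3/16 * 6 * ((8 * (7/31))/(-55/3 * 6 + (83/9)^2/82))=197138279520/22435661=8786.83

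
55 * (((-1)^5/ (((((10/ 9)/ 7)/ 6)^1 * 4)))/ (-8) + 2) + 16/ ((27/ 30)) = 55511/ 288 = 192.75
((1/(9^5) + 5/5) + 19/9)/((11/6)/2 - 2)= -734836/255879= -2.87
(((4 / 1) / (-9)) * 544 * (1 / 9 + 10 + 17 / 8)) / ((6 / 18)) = -239632 / 27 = -8875.26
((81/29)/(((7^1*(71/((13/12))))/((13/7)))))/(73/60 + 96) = 68445/588497203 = 0.00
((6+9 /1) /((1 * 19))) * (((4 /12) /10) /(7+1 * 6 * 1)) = 1 /494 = 0.00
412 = 412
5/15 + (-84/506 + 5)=3922/759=5.17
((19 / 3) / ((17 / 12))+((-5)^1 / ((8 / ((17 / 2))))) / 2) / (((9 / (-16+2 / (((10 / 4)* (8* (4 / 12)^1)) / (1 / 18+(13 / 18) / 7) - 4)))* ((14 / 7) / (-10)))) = 166145 / 10336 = 16.07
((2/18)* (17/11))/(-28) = -0.01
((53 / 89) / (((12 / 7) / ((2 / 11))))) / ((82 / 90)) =5565 / 80278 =0.07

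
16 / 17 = 0.94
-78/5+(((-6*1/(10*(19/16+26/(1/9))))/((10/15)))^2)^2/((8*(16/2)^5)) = -125118480931742057439/8020415444342440000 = -15.60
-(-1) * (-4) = -4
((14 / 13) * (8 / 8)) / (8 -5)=14 / 39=0.36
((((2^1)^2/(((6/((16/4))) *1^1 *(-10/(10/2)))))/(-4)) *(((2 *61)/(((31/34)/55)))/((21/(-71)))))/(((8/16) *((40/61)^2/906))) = -455057637287/13020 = -34950663.39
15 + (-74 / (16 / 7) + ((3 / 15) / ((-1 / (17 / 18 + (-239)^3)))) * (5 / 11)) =982924339 / 792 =1241066.08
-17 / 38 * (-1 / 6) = 17 / 228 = 0.07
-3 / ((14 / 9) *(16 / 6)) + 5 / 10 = -25 / 112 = -0.22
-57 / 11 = -5.18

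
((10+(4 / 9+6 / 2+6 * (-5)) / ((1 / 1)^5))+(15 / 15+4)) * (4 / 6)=-208 / 27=-7.70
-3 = -3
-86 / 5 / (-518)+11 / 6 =14503 / 7770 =1.87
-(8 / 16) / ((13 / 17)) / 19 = -0.03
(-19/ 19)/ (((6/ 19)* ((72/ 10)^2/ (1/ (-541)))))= 475/ 4206816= 0.00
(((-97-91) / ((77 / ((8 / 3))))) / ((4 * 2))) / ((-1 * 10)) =94 / 1155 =0.08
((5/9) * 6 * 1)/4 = 5/6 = 0.83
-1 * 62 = -62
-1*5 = -5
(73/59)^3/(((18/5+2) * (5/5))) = 1945085/5750612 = 0.34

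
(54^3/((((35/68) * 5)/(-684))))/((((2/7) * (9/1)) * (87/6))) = -1122446.83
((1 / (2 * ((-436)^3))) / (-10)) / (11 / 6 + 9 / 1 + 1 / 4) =3 / 55116434240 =0.00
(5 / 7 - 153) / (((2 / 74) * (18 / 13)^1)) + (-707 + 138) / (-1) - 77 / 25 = -5518001 / 1575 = -3503.49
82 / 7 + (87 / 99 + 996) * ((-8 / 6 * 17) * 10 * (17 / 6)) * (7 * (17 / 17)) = -9317063986 / 2079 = -4481512.26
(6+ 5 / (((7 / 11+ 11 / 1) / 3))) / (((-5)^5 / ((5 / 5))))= -933 / 400000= -0.00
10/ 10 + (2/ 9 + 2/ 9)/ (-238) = 1069/ 1071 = 1.00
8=8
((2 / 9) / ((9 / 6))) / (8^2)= 0.00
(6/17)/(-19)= -6/323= -0.02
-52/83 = -0.63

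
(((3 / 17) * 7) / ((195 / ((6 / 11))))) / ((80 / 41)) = 861 / 486200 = 0.00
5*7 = 35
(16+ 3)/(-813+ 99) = -19/714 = -0.03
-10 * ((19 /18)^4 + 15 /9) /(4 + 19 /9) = -305281 /64152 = -4.76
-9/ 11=-0.82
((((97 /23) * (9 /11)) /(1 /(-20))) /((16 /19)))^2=6716.06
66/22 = 3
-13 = -13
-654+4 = -650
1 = 1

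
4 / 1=4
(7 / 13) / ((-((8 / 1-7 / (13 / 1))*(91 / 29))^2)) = -841 / 856219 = -0.00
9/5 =1.80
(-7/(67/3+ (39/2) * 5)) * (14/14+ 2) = -126/719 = -0.18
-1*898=-898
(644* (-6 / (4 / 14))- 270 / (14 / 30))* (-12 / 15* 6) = 2369232 / 35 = 67692.34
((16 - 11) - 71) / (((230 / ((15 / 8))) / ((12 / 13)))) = -297 / 598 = -0.50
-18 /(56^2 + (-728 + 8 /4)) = -0.01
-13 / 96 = -0.14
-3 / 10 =-0.30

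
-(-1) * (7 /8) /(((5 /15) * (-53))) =-21 /424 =-0.05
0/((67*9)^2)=0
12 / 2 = 6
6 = 6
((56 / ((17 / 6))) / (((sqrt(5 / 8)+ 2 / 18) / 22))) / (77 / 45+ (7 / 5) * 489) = -855360 / 7444147+ 1924560 * sqrt(10) / 7444147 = 0.70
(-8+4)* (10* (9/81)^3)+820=597740/729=819.95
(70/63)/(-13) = -10/117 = -0.09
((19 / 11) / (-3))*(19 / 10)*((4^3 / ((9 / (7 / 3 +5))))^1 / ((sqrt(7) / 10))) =-215.62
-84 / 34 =-42 / 17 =-2.47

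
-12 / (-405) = 4 / 135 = 0.03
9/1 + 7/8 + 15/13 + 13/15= 18557/1560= 11.90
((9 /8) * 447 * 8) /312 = 1341 /104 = 12.89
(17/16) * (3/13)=51/208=0.25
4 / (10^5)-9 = -224999 / 25000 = -9.00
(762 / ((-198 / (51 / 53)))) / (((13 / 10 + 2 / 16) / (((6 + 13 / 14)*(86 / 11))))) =-360207560 / 2558787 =-140.77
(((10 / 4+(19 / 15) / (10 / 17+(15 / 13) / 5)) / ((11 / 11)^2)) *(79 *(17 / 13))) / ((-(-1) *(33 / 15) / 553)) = 105081.11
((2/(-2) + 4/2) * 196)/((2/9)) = 882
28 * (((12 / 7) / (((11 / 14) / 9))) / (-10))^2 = 326592 / 3025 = 107.96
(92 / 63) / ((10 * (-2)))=-23 / 315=-0.07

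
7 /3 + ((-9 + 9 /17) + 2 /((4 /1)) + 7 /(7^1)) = -473 /102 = -4.64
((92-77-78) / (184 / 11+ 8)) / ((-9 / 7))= 539 / 272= 1.98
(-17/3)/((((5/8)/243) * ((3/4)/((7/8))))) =-12852/5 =-2570.40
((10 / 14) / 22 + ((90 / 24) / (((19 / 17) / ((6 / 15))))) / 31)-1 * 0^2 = 3436 / 45353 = 0.08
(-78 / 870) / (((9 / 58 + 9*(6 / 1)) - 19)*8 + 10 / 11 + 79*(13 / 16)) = -2288 / 8838545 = -0.00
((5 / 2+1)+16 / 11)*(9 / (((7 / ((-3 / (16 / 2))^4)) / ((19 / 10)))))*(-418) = -28685421 / 286720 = -100.05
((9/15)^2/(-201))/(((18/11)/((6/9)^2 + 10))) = -517/45225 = -0.01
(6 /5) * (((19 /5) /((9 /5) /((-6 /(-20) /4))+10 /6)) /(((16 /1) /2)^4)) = 171 /3942400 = 0.00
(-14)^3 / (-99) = 2744 / 99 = 27.72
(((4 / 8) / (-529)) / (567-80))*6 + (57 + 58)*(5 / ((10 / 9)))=517.50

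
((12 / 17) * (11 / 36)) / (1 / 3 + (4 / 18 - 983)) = -0.00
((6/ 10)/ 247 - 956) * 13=-1180657/ 95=-12427.97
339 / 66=113 / 22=5.14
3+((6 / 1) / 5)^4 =3171 / 625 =5.07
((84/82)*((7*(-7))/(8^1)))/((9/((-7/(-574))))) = -343/40344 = -0.01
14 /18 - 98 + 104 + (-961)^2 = 923527.78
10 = 10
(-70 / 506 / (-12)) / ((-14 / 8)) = -5 / 759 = -0.01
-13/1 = -13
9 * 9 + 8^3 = 593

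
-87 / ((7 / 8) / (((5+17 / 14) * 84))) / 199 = -363312 / 1393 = -260.81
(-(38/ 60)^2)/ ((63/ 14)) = -361/ 4050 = -0.09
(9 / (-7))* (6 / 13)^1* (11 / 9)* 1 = -66 / 91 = -0.73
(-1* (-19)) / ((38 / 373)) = 373 / 2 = 186.50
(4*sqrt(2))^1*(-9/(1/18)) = -648*sqrt(2) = -916.41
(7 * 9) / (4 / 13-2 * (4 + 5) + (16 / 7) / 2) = -1911 / 502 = -3.81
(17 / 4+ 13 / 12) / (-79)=-16 / 237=-0.07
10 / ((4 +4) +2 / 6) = 6 / 5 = 1.20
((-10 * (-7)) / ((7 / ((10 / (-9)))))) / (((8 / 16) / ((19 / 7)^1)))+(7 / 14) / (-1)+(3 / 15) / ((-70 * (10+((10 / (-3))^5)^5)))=-273678571428339542745837441109 / 4499999999996187201257506500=-60.82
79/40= 1.98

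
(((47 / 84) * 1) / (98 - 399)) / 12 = -47 / 303408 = -0.00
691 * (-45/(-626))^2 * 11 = 15392025/391876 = 39.28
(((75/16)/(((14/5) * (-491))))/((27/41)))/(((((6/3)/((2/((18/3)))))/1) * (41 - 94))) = 5125/314774208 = 0.00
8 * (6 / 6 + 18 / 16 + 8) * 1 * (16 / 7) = 1296 / 7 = 185.14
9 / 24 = 3 / 8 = 0.38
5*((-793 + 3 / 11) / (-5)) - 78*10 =140 / 11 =12.73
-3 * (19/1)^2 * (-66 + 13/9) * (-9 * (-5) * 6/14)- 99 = 1348236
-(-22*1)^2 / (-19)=484 / 19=25.47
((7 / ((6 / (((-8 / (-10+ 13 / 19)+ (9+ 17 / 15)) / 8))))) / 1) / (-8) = -532 / 2655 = -0.20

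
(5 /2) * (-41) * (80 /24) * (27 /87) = -3075 /29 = -106.03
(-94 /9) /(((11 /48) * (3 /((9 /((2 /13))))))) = -9776 /11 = -888.73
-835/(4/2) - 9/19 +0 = -15883/38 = -417.97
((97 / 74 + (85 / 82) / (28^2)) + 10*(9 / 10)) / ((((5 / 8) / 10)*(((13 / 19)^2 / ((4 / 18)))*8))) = 2951658379 / 301494648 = 9.79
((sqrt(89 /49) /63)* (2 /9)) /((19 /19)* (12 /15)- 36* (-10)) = 5* sqrt(89) /3580038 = 0.00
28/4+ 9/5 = 44/5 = 8.80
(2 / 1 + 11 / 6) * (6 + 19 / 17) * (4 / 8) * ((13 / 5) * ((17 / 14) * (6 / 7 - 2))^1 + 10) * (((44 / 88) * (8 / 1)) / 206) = 726363 / 428995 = 1.69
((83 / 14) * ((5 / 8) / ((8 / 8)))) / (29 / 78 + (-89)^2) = 16185 / 34600552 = 0.00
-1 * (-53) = 53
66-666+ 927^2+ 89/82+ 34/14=858732.51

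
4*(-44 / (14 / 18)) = -1584 / 7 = -226.29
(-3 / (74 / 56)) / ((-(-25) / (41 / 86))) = -1722 / 39775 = -0.04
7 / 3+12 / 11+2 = 179 / 33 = 5.42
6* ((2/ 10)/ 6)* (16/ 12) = 4/ 15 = 0.27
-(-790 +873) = -83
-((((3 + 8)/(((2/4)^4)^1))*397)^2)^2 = -23834865102665875456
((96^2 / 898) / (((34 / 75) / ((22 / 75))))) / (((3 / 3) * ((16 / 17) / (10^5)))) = 316800000 / 449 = 705567.93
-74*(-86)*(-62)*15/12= -493210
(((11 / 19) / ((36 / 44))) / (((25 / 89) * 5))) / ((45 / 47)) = 506143 / 961875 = 0.53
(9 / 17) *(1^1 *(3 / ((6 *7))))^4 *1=9 / 653072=0.00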